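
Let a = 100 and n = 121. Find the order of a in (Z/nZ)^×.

11

ord(100) | φ(121) = φ(11^2) = 11·(11−1) = 110 = 2 · 5 · 11.
Divisors of 110: 1, 2, 5, 10, 11, 22, 55, 110.
Check 100^d mod 121 for each divisor in increasing order:
100^1 ≡ 100 (mod 121)
100^2 ≡ 78 (mod 121)
100^5 ≡ 12 (mod 121)
100^10 ≡ 23 (mod 121)
100^11 ≡ 1 (mod 121) ✓
Hence ord(100) = 11.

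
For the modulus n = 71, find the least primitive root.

7

φ(71) = 71 − 1 = 70 = 2 · 5 · 7.
Test candidates g = 2, 3, … against the prime factors q ∈ {2, 5, 7} of φ(71): g is a generator iff g^(70/q) ≢ 1 for every such q.
g = 2: 2^35 ≡ 1 — hits 1, so not a primitive root.
g = 3: 3^35 ≡ 1 — hits 1, so not a primitive root.
g = 4: 4^35 ≡ 1 — hits 1, so not a primitive root.
g = 5: 5^35 ≡ 1 — hits 1, so not a primitive root.
g = 6: 6^35 ≡ 1 — hits 1, so not a primitive root.
g = 7: 7^35 ≡ 70; 7^14 ≡ 54; 7^10 ≡ 45 — none is 1, so 7 is a primitive root.
Hence the least primitive root of 71 is 7.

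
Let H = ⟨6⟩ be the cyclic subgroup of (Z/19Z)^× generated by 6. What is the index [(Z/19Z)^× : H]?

2

The order of 6 must divide φ(19) = 19 − 1 = 18 = 2 · 3^2.
Divisors of 18: 1, 2, 3, 6, 9, 18.
Test each divisor d:
6^1 ≡ 6 (mod 19)
6^2 ≡ 17 (mod 19)
6^3 ≡ 7 (mod 19)
6^6 ≡ 11 (mod 19)
6^9 ≡ 1 (mod 19) ✓
So ord_19(6) = 9, hence |⟨6⟩| = 9.
Index = |(Z/19Z)^×| / |⟨6⟩| = 18 / 9 = 2.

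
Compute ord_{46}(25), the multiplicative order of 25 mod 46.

By Lagrange's theorem, ord_46(25) divides φ(46) = φ(2)·φ(23) = 1·22 = 22 = 2 · 11.
Divisors of 22: 1, 2, 11, 22.
Compute 25^d (mod 46) for the divisors d until we hit 1:
25^1 ≡ 25 (mod 46)
25^2 ≡ 27 (mod 46)
25^11 ≡ 1 (mod 46) ✓
Therefore the multiplicative order of 25 modulo 46 is 11.

11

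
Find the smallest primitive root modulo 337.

φ(337) = 337 − 1 = 336 = 2^4 · 3 · 7.
g is a primitive root iff g^(336/q) ≢ 1 (mod 337) for each prime q ∈ {2, 3, 7}.
g = 2: 2^168 ≡ 1 — hits 1, so not a primitive root.
g = 3: 3^168 ≡ 1 — hits 1, so not a primitive root.
g = 4: 4^168 ≡ 1 — hits 1, so not a primitive root.
g = 5: 5^168 ≡ 336; 5^112 ≡ 1 — hits 1, so not a primitive root.
g = 6: 6^168 ≡ 1 — hits 1, so not a primitive root.
g = 7: 7^168 ≡ 1 — hits 1, so not a primitive root.
g = 8: 8^168 ≡ 1 — hits 1, so not a primitive root.
g = 9: 9^168 ≡ 1 — hits 1, so not a primitive root.
g = 10: 10^168 ≡ 336; 10^112 ≡ 128; 10^48 ≡ 175 — none is 1, so 10 is a primitive root.
Hence the least primitive root of 337 is 10.

10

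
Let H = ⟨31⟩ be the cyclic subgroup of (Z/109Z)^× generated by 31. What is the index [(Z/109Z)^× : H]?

Since 31 ∈ (Z/109Z)^×, its order divides φ(109) = 109 − 1 = 108 = 2^2 · 3^3.
Divisors of 108: 1, 2, 3, 4, 6, 9, 12, 18, 27, 36, 54, 108.
Evaluate successive powers at the divisors of 108:
31^1 ≡ 31 (mod 109)
31^2 ≡ 89 (mod 109)
31^3 ≡ 34 (mod 109)
31^4 ≡ 73 (mod 109)
31^6 ≡ 66 (mod 109)
31^9 ≡ 64 (mod 109)
31^12 ≡ 105 (mod 109)
31^18 ≡ 63 (mod 109)
31^27 ≡ 108 (mod 109)
31^36 ≡ 45 (mod 109)
31^54 ≡ 1 (mod 109) ✓
Thus |⟨31⟩| = ord(31) = 54.
[(Z/109Z)^× : ⟨31⟩] = 108/54 = 2.

2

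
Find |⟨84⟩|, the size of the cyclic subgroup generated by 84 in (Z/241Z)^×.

The order of 84 must divide φ(241) = 241 − 1 = 240 = 2^4 · 3 · 5.
Divisors of 240: 1, 2, 3, 4, 5, 6, 8, 10, 12, 15, 16, 20, 24, 30, 40, 48, 60, 80, 120, 240.
Test each divisor d:
84^1 ≡ 84 (mod 241)
84^2 ≡ 67 (mod 241)
84^3 ≡ 85 (mod 241)
84^4 ≡ 151 (mod 241)
84^5 ≡ 152 (mod 241)
84^6 ≡ 236 (mod 241)
84^8 ≡ 147 (mod 241)
84^10 ≡ 209 (mod 241)
84^12 ≡ 25 (mod 241)
84^15 ≡ 197 (mod 241)
84^16 ≡ 160 (mod 241)
84^20 ≡ 60 (mod 241)
84^24 ≡ 143 (mod 241)
84^30 ≡ 8 (mod 241)
84^40 ≡ 226 (mod 241)
84^48 ≡ 205 (mod 241)
84^60 ≡ 64 (mod 241)
84^80 ≡ 225 (mod 241)
84^120 ≡ 240 (mod 241)
84^240 ≡ 1 (mod 241) ✓
Hence ord(84) = 240.

240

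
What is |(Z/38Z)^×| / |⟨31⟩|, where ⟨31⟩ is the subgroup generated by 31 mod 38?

3

ord(31) | φ(38) = φ(2)·φ(19) = 1·18 = 18 = 2 · 3^2.
Divisors of 18: 1, 2, 3, 6, 9, 18.
Test each divisor d:
31^1 ≡ 31 (mod 38)
31^2 ≡ 11 (mod 38)
31^3 ≡ 37 (mod 38)
31^6 ≡ 1 (mod 38) ✓
The order of 31 is 6, so the subgroup it generates has 6 elements.
The index is φ(38) / ord(31) = 18 / 6 = 3.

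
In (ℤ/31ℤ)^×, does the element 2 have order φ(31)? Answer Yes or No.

No

φ(31) = 31 − 1 = 30 = 2 · 3 · 5.
Test 2^(30/q) mod 31 for each prime factor q of 30:
2^15 ≡ 1 (mod 31)  [q = 2: ≡ 1 ✗]
2^10 ≡ 1 (mod 31)  [q = 3: ≡ 1 ✗]
2^6 ≡ 2 (mod 31)  [q = 5: ≢ 1 ✓]
Since 2^15 ≡ 1, the order of 2 divides 15 < 30, so 2 is not a primitive root.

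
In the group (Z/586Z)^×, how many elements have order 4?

2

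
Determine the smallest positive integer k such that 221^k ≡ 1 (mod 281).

8

Since 221 ∈ (Z/281Z)^×, its order divides φ(281) = 281 − 1 = 280 = 2^3 · 5 · 7.
Divisors of 280: 1, 2, 4, 5, 7, 8, 10, 14, 20, 28, 35, 40, 56, 70, 140, 280.
Test each divisor d:
221^1 ≡ 221 (mod 281)
221^2 ≡ 228 (mod 281)
221^4 ≡ 280 (mod 281)
221^5 ≡ 60 (mod 281)
221^7 ≡ 192 (mod 281)
221^8 ≡ 1 (mod 281) ✓
The smallest such exponent is 8, so the order of 221 is 8.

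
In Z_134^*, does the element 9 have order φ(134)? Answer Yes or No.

No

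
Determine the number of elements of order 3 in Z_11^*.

0

φ(11) = 11 − 1 = 10 = 2 · 5.
Since (Z/11Z)^× is cyclic of order 10, the number of elements of order d is φ(d) when d | 10 and 0 otherwise.
3 does not divide 10, so no element of (Z/11Z)^× has order 3.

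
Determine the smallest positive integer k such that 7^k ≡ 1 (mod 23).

22

By Lagrange's theorem, ord_23(7) divides φ(23) = 23 − 1 = 22 = 2 · 11.
Divisors of 22: 1, 2, 11, 22.
Test each divisor d:
7^1 ≡ 7 (mod 23)
7^2 ≡ 3 (mod 23)
7^11 ≡ 22 (mod 23)
7^22 ≡ 1 (mod 23) ✓
So ord_23(7) = 22.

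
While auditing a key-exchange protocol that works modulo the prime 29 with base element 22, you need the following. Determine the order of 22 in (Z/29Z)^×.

The order of 22 must divide φ(29) = 29 − 1 = 28 = 2^2 · 7.
Divisors of 28: 1, 2, 4, 7, 14, 28.
Compute 22^d (mod 29) for the divisors d until we hit 1:
22^1 ≡ 22 (mod 29)
22^2 ≡ 20 (mod 29)
22^4 ≡ 23 (mod 29)
22^7 ≡ 28 (mod 29)
22^14 ≡ 1 (mod 29) ✓
So ord_29(22) = 14.

14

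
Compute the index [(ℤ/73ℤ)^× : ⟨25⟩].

2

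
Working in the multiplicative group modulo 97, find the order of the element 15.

The order of 15 must divide φ(97) = 97 − 1 = 96 = 2^5 · 3.
Divisors of 96: 1, 2, 3, 4, 6, 8, 12, 16, 24, 32, 48, 96.
Compute 15^d (mod 97) for the divisors d until we hit 1:
15^1 ≡ 15 (mod 97)
15^2 ≡ 31 (mod 97)
15^3 ≡ 77 (mod 97)
15^4 ≡ 88 (mod 97)
15^6 ≡ 12 (mod 97)
15^8 ≡ 81 (mod 97)
15^12 ≡ 47 (mod 97)
15^16 ≡ 62 (mod 97)
15^24 ≡ 75 (mod 97)
15^32 ≡ 61 (mod 97)
15^48 ≡ 96 (mod 97)
15^96 ≡ 1 (mod 97) ✓
So ord_97(15) = 96.

96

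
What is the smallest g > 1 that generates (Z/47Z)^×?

φ(47) = 47 − 1 = 46 = 2 · 23.
g is a primitive root iff g^(46/q) ≢ 1 (mod 47) for each prime q ∈ {2, 23}.
g = 2: 2^23 ≡ 1 — hits 1, so not a primitive root.
g = 3: 3^23 ≡ 1 — hits 1, so not a primitive root.
g = 4: 4^23 ≡ 1 — hits 1, so not a primitive root.
g = 5: 5^23 ≡ 46; 5^2 ≡ 25 — none is 1, so 5 is a primitive root.
Hence the least primitive root of 47 is 5.

5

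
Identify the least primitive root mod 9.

φ(9) = φ(3^2) = 3·(3−1) = 6 = 2 · 3.
Test candidates g = 2, 3, … against the prime factors q ∈ {2, 3} of φ(9): g is a generator iff g^(6/q) ≢ 1 for every such q.
g = 2: 2^3 ≡ 8; 2^2 ≡ 4 — none is 1, so 2 is a primitive root.
Hence the least primitive root of 9 is 2.

2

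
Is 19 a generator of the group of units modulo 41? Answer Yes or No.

φ(41) = 41 − 1 = 40 = 2^3 · 5.
It suffices to check that the order of 19 is not a proper divisor of 40: compute 19^(40/q) for q ∈ {2, 5}.
19^20 ≡ 40 (mod 41)  [q = 2: ≢ 1 ✓]
19^8 ≡ 37 (mod 41)  [q = 5: ≢ 1 ✓]
None equal 1, so ord_41(19) = 40: 19 is a primitive root.

Yes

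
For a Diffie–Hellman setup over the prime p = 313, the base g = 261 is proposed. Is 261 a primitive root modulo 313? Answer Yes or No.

No

φ(313) = 313 − 1 = 312 = 2^3 · 3 · 13.
An element g generates (Z/313Z)^× iff g^(312/q) ≢ 1 (mod 313) for each prime q ∈ {2, 3, 13}.
261^156 ≡ 1 (mod 313)  [q = 2: ≡ 1 ✗]
261^104 ≡ 1 (mod 313)  [q = 3: ≡ 1 ✗]
261^24 ≡ 277 (mod 313)  [q = 13: ≢ 1 ✓]
Since 261^156 ≡ 1, the order of 261 divides 156 < 312, so 261 is not a primitive root.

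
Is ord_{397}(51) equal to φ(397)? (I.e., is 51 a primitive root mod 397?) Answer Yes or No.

Yes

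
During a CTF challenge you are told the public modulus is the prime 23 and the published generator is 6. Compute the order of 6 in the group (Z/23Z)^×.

11

Since 6 ∈ (Z/23Z)^×, its order divides φ(23) = 23 − 1 = 22 = 2 · 11.
Divisors of 22: 1, 2, 11, 22.
Check 6^d mod 23 for each divisor in increasing order:
6^1 ≡ 6 (mod 23)
6^2 ≡ 13 (mod 23)
6^11 ≡ 1 (mod 23) ✓
So ord_23(6) = 11.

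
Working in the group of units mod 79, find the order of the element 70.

78

The order of 70 must divide φ(79) = 79 − 1 = 78 = 2 · 3 · 13.
Divisors of 78: 1, 2, 3, 6, 13, 26, 39, 78.
Check 70^d mod 79 for each divisor in increasing order:
70^1 ≡ 70 (mod 79)
70^2 ≡ 2 (mod 79)
70^3 ≡ 61 (mod 79)
70^6 ≡ 8 (mod 79)
70^13 ≡ 56 (mod 79)
70^26 ≡ 55 (mod 79)
70^39 ≡ 78 (mod 79)
70^78 ≡ 1 (mod 79) ✓
So ord_79(70) = 78.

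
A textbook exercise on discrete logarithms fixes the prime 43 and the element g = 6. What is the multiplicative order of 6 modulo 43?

3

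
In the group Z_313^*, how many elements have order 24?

8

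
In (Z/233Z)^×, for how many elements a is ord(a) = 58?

φ(233) = 233 − 1 = 232 = 2^3 · 29.
Since (Z/233Z)^× is cyclic of order 232, the number of elements of order d is φ(d) when d | 232 and 0 otherwise.
58 = 2 · 29 divides 232, and φ(58) = 28.

28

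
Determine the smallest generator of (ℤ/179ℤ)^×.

2

φ(179) = 179 − 1 = 178 = 2 · 89.
Test candidates g = 2, 3, … against the prime factors q ∈ {2, 89} of φ(179): g is a generator iff g^(178/q) ≢ 1 for every such q.
g = 2: 2^89 ≡ 178; 2^2 ≡ 4 — none is 1, so 2 is a primitive root.
Hence the least primitive root of 179 is 2.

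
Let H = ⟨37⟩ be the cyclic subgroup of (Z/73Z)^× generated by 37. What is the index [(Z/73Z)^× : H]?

By Lagrange's theorem, ord_73(37) divides φ(73) = 73 − 1 = 72 = 2^3 · 3^2.
Divisors of 72: 1, 2, 3, 4, 6, 8, 9, 12, 18, 24, 36, 72.
Evaluate successive powers at the divisors of 72:
37^1 ≡ 37
37^2 ≡ 55
37^3 ≡ 64
37^4 ≡ 32
37^6 ≡ 8
37^8 ≡ 2
37^9 ≡ 1
The order of 37 is 9, so the subgroup it generates has 9 elements.
The index is φ(73) / ord(37) = 72 / 9 = 8.

8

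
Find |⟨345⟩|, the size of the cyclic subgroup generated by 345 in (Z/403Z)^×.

60

Since 345 ∈ (Z/403Z)^×, its order divides φ(403) = φ(13·31) = (13−1)·(31−1) = 12·30 = 360 = 2^3 · 3^2 · 5.
Divisors of 360: 1, 2, 3, 4, 5, 6, 8, 9, 10, 12, 15, 18, 20, 24, 30, 36, 40, 45, 60, 72, 90, 120, 180, 360.
Evaluate successive powers at the divisors of 360:
345^1 ≡ 345
345^2 ≡ 140
345^3 ≡ 343
345^4 ≡ 256
345^5 ≡ 63
345^6 ≡ 376
345^8 ≡ 250
345^9 ≡ 8
345^10 ≡ 342
345^12 ≡ 326
345^15 ≡ 187
345^18 ≡ 64
345^20 ≡ 94
345^24 ≡ 287
345^30 ≡ 311
345^36 ≡ 66
345^40 ≡ 373
345^45 ≡ 125
345^60 ≡ 1
Therefore the multiplicative order of 345 modulo 403 is 60.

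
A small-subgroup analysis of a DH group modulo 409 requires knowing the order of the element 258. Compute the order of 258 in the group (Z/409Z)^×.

136

By Lagrange's theorem, ord_409(258) divides φ(409) = 409 − 1 = 408 = 2^3 · 3 · 17.
Divisors of 408: 1, 2, 3, 4, 6, 8, 12, 17, 24, 34, 51, 68, 102, 136, 204, 408.
Check 258^d mod 409 for each divisor in increasing order:
258^1 ≡ 258 (mod 409)
258^2 ≡ 306 (mod 409)
258^3 ≡ 11 (mod 409)
258^4 ≡ 384 (mod 409)
258^6 ≡ 121 (mod 409)
258^8 ≡ 216 (mod 409)
258^12 ≡ 326 (mod 409)
258^17 ≡ 378 (mod 409)
258^24 ≡ 345 (mod 409)
258^34 ≡ 143 (mod 409)
258^51 ≡ 66 (mod 409)
258^68 ≡ 408 (mod 409)
258^102 ≡ 266 (mod 409)
258^136 ≡ 1 (mod 409) ✓
Hence ord(258) = 136.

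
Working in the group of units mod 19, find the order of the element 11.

3

Since 11 ∈ (Z/19Z)^×, its order divides φ(19) = 19 − 1 = 18 = 2 · 3^2.
Divisors of 18: 1, 2, 3, 6, 9, 18.
Evaluate successive powers at the divisors of 18:
11^1 ≡ 11
11^2 ≡ 7
11^3 ≡ 1
Hence ord(11) = 3.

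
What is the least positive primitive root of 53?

2

φ(53) = 53 − 1 = 52 = 2^2 · 13.
g is a primitive root iff g^(52/q) ≢ 1 (mod 53) for each prime q ∈ {2, 13}.
g = 2: 2^26 ≡ 52; 2^4 ≡ 16 — none is 1, so 2 is a primitive root.
Hence the least primitive root of 53 is 2.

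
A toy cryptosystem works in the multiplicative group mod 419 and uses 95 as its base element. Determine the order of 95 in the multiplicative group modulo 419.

Since 95 ∈ (Z/419Z)^×, its order divides φ(419) = 419 − 1 = 418 = 2 · 11 · 19.
Divisors of 418: 1, 2, 11, 19, 22, 38, 209, 418.
Test each divisor d:
95^1 ≡ 95 (mod 419)
95^2 ≡ 226 (mod 419)
95^11 ≡ 89 (mod 419)
95^19 ≡ 290 (mod 419)
95^22 ≡ 379 (mod 419)
95^38 ≡ 300 (mod 419)
95^209 ≡ 418 (mod 419)
95^418 ≡ 1 (mod 419) ✓
Hence ord(95) = 418.

418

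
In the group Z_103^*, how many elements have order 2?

1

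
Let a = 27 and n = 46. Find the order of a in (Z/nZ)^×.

11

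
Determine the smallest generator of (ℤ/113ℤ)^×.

3

φ(113) = 113 − 1 = 112 = 2^4 · 7.
Test candidates g = 2, 3, … against the prime factors q ∈ {2, 7} of φ(113): g is a generator iff g^(112/q) ≢ 1 for every such q.
g = 2: 2^56 ≡ 1 — hits 1, so not a primitive root.
g = 3: 3^56 ≡ 112; 3^16 ≡ 49 — none is 1, so 3 is a primitive root.
So 3 is the smallest generator of (Z/113Z)^×.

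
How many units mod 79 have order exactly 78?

24

φ(79) = 79 − 1 = 78 = 2 · 3 · 13.
Since (Z/79Z)^× is cyclic of order 78, the number of elements of order d is φ(d) when d | 78 and 0 otherwise.
78 = 2 · 3 · 13 divides 78, and φ(78) = 24.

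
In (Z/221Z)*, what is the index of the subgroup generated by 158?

4

The order of 158 must divide φ(221) = φ(13·17) = (13−1)·(17−1) = 12·16 = 192 = 2^6 · 3.
Divisors of 192: 1, 2, 3, 4, 6, 8, 12, 16, 24, 32, 48, 64, 96, 192.
Test each divisor d:
158^1 ≡ 158 (mod 221)
158^2 ≡ 212 (mod 221)
158^3 ≡ 125 (mod 221)
158^4 ≡ 81 (mod 221)
158^6 ≡ 155 (mod 221)
158^8 ≡ 152 (mod 221)
158^12 ≡ 157 (mod 221)
158^16 ≡ 120 (mod 221)
158^24 ≡ 118 (mod 221)
158^32 ≡ 35 (mod 221)
158^48 ≡ 1 (mod 221) ✓
Thus |⟨158⟩| = ord(158) = 48.
The index is φ(221) / ord(158) = 192 / 48 = 4.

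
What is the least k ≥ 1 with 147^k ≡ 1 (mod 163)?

Since 147 ∈ (Z/163Z)^×, its order divides φ(163) = 163 − 1 = 162 = 2 · 3^4.
Divisors of 162: 1, 2, 3, 6, 9, 18, 27, 54, 81, 162.
Test each divisor d:
147^1 ≡ 147
147^2 ≡ 93
147^3 ≡ 142
147^6 ≡ 115
147^9 ≡ 30
147^18 ≡ 85
147^27 ≡ 105
147^54 ≡ 104
147^81 ≡ 162
147^162 ≡ 1
Therefore the multiplicative order of 147 modulo 163 is 162.

162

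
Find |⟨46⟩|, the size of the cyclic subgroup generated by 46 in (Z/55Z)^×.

10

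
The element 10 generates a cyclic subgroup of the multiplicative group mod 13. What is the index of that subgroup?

2

ord(10) | φ(13) = 13 − 1 = 12 = 2^2 · 3.
Divisors of 12: 1, 2, 3, 4, 6, 12.
Check 10^d mod 13 for each divisor in increasing order:
10^1 ≡ 10 (mod 13)
10^2 ≡ 9 (mod 13)
10^3 ≡ 12 (mod 13)
10^4 ≡ 3 (mod 13)
10^6 ≡ 1 (mod 13) ✓
The order of 10 is 6, so the subgroup it generates has 6 elements.
Index = |(Z/13Z)^×| / |⟨10⟩| = 12 / 6 = 2.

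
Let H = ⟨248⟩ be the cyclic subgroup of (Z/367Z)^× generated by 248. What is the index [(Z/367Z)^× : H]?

2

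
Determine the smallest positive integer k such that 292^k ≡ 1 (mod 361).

By Lagrange's theorem, ord_361(292) divides φ(361) = φ(19^2) = 19·(19−1) = 342 = 2 · 3^2 · 19.
Divisors of 342: 1, 2, 3, 6, 9, 18, 19, 38, 57, 114, 171, 342.
Check 292^d mod 361 for each divisor in increasing order:
292^1 ≡ 292
292^2 ≡ 68
292^3 ≡ 1
The smallest such exponent is 3, so the order of 292 is 3.

3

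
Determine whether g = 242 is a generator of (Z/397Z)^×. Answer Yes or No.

Yes

φ(397) = 397 − 1 = 396 = 2^2 · 3^2 · 11.
242 is a primitive root mod 397 iff 242^(φ(397)/q) ≢ 1 for every prime q | φ(397), i.e. q ∈ {2, 3, 11}.
242^198 ≡ 396 (mod 397)  [q = 2: ≢ 1 ✓]
242^132 ≡ 362 (mod 397)  [q = 3: ≢ 1 ✓]
242^36 ≡ 273 (mod 397)  [q = 11: ≢ 1 ✓]
None equal 1, so ord_397(242) = 396: 242 is a primitive root.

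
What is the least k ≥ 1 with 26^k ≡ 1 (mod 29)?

ord(26) | φ(29) = 29 − 1 = 28 = 2^2 · 7.
Divisors of 28: 1, 2, 4, 7, 14, 28.
Check 26^d mod 29 for each divisor in increasing order:
26^1 ≡ 26 (mod 29)
26^2 ≡ 9 (mod 29)
26^4 ≡ 23 (mod 29)
26^7 ≡ 17 (mod 29)
26^14 ≡ 28 (mod 29)
26^28 ≡ 1 (mod 29) ✓
Hence ord(26) = 28.

28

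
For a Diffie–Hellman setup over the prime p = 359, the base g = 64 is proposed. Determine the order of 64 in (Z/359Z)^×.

179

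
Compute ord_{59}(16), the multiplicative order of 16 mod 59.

29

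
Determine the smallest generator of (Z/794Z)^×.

φ(794) = φ(2)·φ(397) = 1·396 = 396 = 2^2 · 3^2 · 11.
g is a primitive root iff g^(396/q) ≢ 1 (mod 794) for each prime q ∈ {2, 3, 11}.
g = 2: gcd(2, 794) = 2 > 1, not a unit — skip.
g = 3: 3^198 ≡ 1 — hits 1, so not a primitive root.
g = 4: gcd(4, 794) = 2 > 1, not a unit — skip.
g = 5: 5^198 ≡ 793; 5^132 ≡ 759; 5^36 ≡ 687 — none is 1, so 5 is a primitive root.
So 5 is the smallest generator of (Z/794Z)^×.

5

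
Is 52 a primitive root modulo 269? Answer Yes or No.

φ(269) = 269 − 1 = 268 = 2^2 · 67.
It suffices to check that the order of 52 is not a proper divisor of 268: compute 52^(268/q) for q ∈ {2, 67}.
52^134 ≡ 1 (mod 269)  [q = 2: ≡ 1 ✗]
52^4 ≡ 196 (mod 269)  [q = 67: ≢ 1 ✓]
52^134 ≡ 1 shows ord(52) | 134, strictly less than φ(269); not a primitive root.

No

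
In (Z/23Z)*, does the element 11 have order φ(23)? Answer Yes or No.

φ(23) = 23 − 1 = 22 = 2 · 11.
It suffices to check that the order of 11 is not a proper divisor of 22: compute 11^(22/q) for q ∈ {2, 11}.
11^11 ≡ 22 (mod 23)  [q = 2: ≢ 1 ✓]
11^2 ≡ 6 (mod 23)  [q = 11: ≢ 1 ✓]
Every test exponent gives a nontrivial residue, hence 11 generates the full group.

Yes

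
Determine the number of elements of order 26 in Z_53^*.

12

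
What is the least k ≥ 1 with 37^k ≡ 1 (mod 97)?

96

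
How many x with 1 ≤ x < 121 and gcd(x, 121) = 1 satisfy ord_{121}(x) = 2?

1

φ(121) = φ(11^2) = 11·(11−1) = 110 = 2 · 5 · 11.
(Z/121Z)^× is cyclic (|G| = 110); a cyclic group of order m has exactly φ(d) elements of each order d | m, and none otherwise.
2 | 110, and φ(2) = 2 − 1 = 1.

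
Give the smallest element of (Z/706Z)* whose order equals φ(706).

φ(706) = φ(2)·φ(353) = 1·352 = 352 = 2^5 · 11.
g is a primitive root iff g^(352/q) ≢ 1 (mod 706) for each prime q ∈ {2, 11}.
g = 2: gcd(2, 706) = 2 > 1, not a unit — skip.
g = 3: 3^176 ≡ 705; 3^32 ≡ 493 — none is 1, so 3 is a primitive root.
Hence the least primitive root of 706 is 3.

3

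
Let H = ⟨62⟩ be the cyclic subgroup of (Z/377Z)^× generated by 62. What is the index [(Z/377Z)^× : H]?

8

The order of 62 must divide φ(377) = φ(13·29) = (13−1)·(29−1) = 12·28 = 336 = 2^4 · 3 · 7.
Divisors of 336: 1, 2, 3, 4, 6, 7, 8, 12, 14, 16, 21, 24, 28, 42, 48, 56, 84, 112, 168, 336.
Evaluate successive powers at the divisors of 336:
62^1 ≡ 62
62^2 ≡ 74
62^3 ≡ 64
62^4 ≡ 198
62^6 ≡ 326
62^7 ≡ 231
62^8 ≡ 373
62^12 ≡ 339
62^14 ≡ 204
62^16 ≡ 16
62^21 ≡ 376
62^24 ≡ 313
62^28 ≡ 146
62^42 ≡ 1
Thus |⟨62⟩| = ord(62) = 42.
[(Z/377Z)^× : ⟨62⟩] = 336/42 = 8.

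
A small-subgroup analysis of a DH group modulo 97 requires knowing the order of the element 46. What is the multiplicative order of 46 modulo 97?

The order of 46 must divide φ(97) = 97 − 1 = 96 = 2^5 · 3.
Divisors of 96: 1, 2, 3, 4, 6, 8, 12, 16, 24, 32, 48, 96.
Test each divisor d:
46^1 ≡ 46 (mod 97)
46^2 ≡ 79 (mod 97)
46^3 ≡ 45 (mod 97)
46^4 ≡ 33 (mod 97)
46^6 ≡ 85 (mod 97)
46^8 ≡ 22 (mod 97)
46^12 ≡ 47 (mod 97)
46^16 ≡ 96 (mod 97)
46^24 ≡ 75 (mod 97)
46^32 ≡ 1 (mod 97) ✓
So ord_97(46) = 32.

32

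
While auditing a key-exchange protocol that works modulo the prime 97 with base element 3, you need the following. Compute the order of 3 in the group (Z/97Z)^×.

By Lagrange's theorem, ord_97(3) divides φ(97) = 97 − 1 = 96 = 2^5 · 3.
Divisors of 96: 1, 2, 3, 4, 6, 8, 12, 16, 24, 32, 48, 96.
Test each divisor d:
3^1 ≡ 3 (mod 97)
3^2 ≡ 9 (mod 97)
3^3 ≡ 27 (mod 97)
3^4 ≡ 81 (mod 97)
3^6 ≡ 50 (mod 97)
3^8 ≡ 62 (mod 97)
3^12 ≡ 75 (mod 97)
3^16 ≡ 61 (mod 97)
3^24 ≡ 96 (mod 97)
3^32 ≡ 35 (mod 97)
3^48 ≡ 1 (mod 97) ✓
The smallest such exponent is 48, so the order of 3 is 48.

48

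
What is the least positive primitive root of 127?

3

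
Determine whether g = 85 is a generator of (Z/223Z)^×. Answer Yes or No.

Yes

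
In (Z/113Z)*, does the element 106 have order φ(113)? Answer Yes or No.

φ(113) = 113 − 1 = 112 = 2^4 · 7.
It suffices to check that the order of 106 is not a proper divisor of 112: compute 106^(112/q) for q ∈ {2, 7}.
106^56 ≡ 1 (mod 113)  [q = 2: ≡ 1 ✗]
106^16 ≡ 49 (mod 113)  [q = 7: ≢ 1 ✓]
Since 106^56 ≡ 1, the order of 106 divides 56 < 112, so 106 is not a primitive root.

No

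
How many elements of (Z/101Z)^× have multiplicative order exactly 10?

φ(101) = 101 − 1 = 100 = 2^2 · 5^2.
In a cyclic group of order 100, there are φ(d) elements of order d for each divisor d of 100, and zero for non-divisors.
10 = 2 · 5 divides 100, and φ(10) = 4.

4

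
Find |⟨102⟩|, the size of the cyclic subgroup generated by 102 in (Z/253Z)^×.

110

By Lagrange's theorem, ord_253(102) divides φ(253) = φ(11·23) = (11−1)·(23−1) = 10·22 = 220 = 2^2 · 5 · 11.
Divisors of 220: 1, 2, 4, 5, 10, 11, 20, 22, 44, 55, 110, 220.
Test each divisor d:
102^1 ≡ 102 (mod 253)
102^2 ≡ 31 (mod 253)
102^4 ≡ 202 (mod 253)
102^5 ≡ 111 (mod 253)
102^10 ≡ 177 (mod 253)
102^11 ≡ 91 (mod 253)
102^20 ≡ 210 (mod 253)
102^22 ≡ 185 (mod 253)
102^44 ≡ 70 (mod 253)
102^55 ≡ 45 (mod 253)
102^110 ≡ 1 (mod 253) ✓
Hence ord(102) = 110.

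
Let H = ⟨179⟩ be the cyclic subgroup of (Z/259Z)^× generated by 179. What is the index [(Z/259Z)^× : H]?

18

By Lagrange's theorem, ord_259(179) divides φ(259) = φ(7·37) = (7−1)·(37−1) = 6·36 = 216 = 2^3 · 3^3.
Divisors of 216: 1, 2, 3, 4, 6, 8, 9, 12, 18, 24, 27, 36, 54, 72, 108, 216.
Compute 179^d (mod 259) for the divisors d until we hit 1:
179^1 ≡ 179 (mod 259)
179^2 ≡ 184 (mod 259)
179^3 ≡ 43 (mod 259)
179^4 ≡ 186 (mod 259)
179^6 ≡ 36 (mod 259)
179^8 ≡ 149 (mod 259)
179^9 ≡ 253 (mod 259)
179^12 ≡ 1 (mod 259) ✓
The order of 179 is 12, so the subgroup it generates has 12 elements.
The index is φ(259) / ord(179) = 216 / 12 = 18.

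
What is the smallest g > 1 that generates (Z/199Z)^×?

φ(199) = 199 − 1 = 198 = 2 · 3^2 · 11.
g is a primitive root iff g^(198/q) ≢ 1 (mod 199) for each prime q ∈ {2, 3, 11}.
g = 2: 2^99 ≡ 1 — hits 1, so not a primitive root.
g = 3: 3^99 ≡ 198; 3^66 ≡ 106; 3^18 ≡ 125 — none is 1, so 3 is a primitive root.
Hence the least primitive root of 199 is 3.

3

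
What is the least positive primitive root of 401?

3

φ(401) = 401 − 1 = 400 = 2^4 · 5^2.
g is a primitive root iff g^(400/q) ≢ 1 (mod 401) for each prime q ∈ {2, 5}.
g = 2: 2^200 ≡ 1 — hits 1, so not a primitive root.
g = 3: 3^200 ≡ 400; 3^80 ≡ 72 — none is 1, so 3 is a primitive root.
Hence the least primitive root of 401 is 3.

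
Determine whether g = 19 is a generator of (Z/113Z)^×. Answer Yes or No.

φ(113) = 113 − 1 = 112 = 2^4 · 7.
An element g generates (Z/113Z)^× iff g^(112/q) ≢ 1 (mod 113) for each prime q ∈ {2, 7}.
19^56 ≡ 112 (mod 113)  [q = 2: ≢ 1 ✓]
19^16 ≡ 49 (mod 113)  [q = 7: ≢ 1 ✓]
None equal 1, so ord_113(19) = 112: 19 is a primitive root.

Yes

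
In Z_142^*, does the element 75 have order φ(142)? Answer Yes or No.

No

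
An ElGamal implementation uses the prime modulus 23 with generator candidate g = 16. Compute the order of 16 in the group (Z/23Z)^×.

11

The order of 16 must divide φ(23) = 23 − 1 = 22 = 2 · 11.
Divisors of 22: 1, 2, 11, 22.
Check 16^d mod 23 for each divisor in increasing order:
16^1 ≡ 16 (mod 23)
16^2 ≡ 3 (mod 23)
16^11 ≡ 1 (mod 23) ✓
So ord_23(16) = 11.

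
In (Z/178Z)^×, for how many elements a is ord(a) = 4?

2

φ(178) = φ(2)·φ(89) = 1·88 = 88 = 2^3 · 11.
Since (Z/178Z)^× is cyclic of order 88, the number of elements of order d is φ(d) when d | 88 and 0 otherwise.
4 = 2^2 divides 88, and φ(4) = 2.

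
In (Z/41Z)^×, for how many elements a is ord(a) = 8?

φ(41) = 41 − 1 = 40 = 2^3 · 5.
(Z/41Z)^× is cyclic (|G| = 40); a cyclic group of order m has exactly φ(d) elements of each order d | m, and none otherwise.
8 = 2^3 divides 40, and φ(8) = 4.

4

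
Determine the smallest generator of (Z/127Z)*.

3

φ(127) = 127 − 1 = 126 = 2 · 3^2 · 7.
g is a primitive root iff g^(126/q) ≢ 1 (mod 127) for each prime q ∈ {2, 3, 7}.
g = 2: 2^63 ≡ 1 — hits 1, so not a primitive root.
g = 3: 3^63 ≡ 126; 3^42 ≡ 107; 3^18 ≡ 4 — none is 1, so 3 is a primitive root.
The smallest primitive root modulo 127 is 3.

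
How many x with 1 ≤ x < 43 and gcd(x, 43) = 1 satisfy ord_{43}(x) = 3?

2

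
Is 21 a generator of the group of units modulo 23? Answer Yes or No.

Yes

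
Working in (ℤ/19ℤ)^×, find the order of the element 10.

By Lagrange's theorem, ord_19(10) divides φ(19) = 19 − 1 = 18 = 2 · 3^2.
Divisors of 18: 1, 2, 3, 6, 9, 18.
Compute 10^d (mod 19) for the divisors d until we hit 1:
10^1 ≡ 10 (mod 19)
10^2 ≡ 5 (mod 19)
10^3 ≡ 12 (mod 19)
10^6 ≡ 11 (mod 19)
10^9 ≡ 18 (mod 19)
10^18 ≡ 1 (mod 19) ✓
Therefore the multiplicative order of 10 modulo 19 is 18.

18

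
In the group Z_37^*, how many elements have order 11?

0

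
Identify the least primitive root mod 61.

2

φ(61) = 61 − 1 = 60 = 2^2 · 3 · 5.
Test candidates g = 2, 3, … against the prime factors q ∈ {2, 3, 5} of φ(61): g is a generator iff g^(60/q) ≢ 1 for every such q.
g = 2: 2^30 ≡ 60; 2^20 ≡ 47; 2^12 ≡ 9 — none is 1, so 2 is a primitive root.
So 2 is the smallest generator of (Z/61Z)^×.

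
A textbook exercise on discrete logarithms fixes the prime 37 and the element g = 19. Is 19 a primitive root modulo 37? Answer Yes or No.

Yes

φ(37) = 37 − 1 = 36 = 2^2 · 3^2.
An element g generates (Z/37Z)^× iff g^(36/q) ≢ 1 (mod 37) for each prime q ∈ {2, 3}.
19^18 ≡ 36 (mod 37)  [q = 2: ≢ 1 ✓]
19^12 ≡ 10 (mod 37)  [q = 3: ≢ 1 ✓]
Every test exponent gives a nontrivial residue, hence 19 generates the full group.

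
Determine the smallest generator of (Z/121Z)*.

φ(121) = φ(11^2) = 11·(11−1) = 110 = 2 · 5 · 11.
g is a primitive root iff g^(110/q) ≢ 1 (mod 121) for each prime q ∈ {2, 5, 11}.
g = 2: 2^55 ≡ 120; 2^22 ≡ 81; 2^10 ≡ 56 — none is 1, so 2 is a primitive root.
So 2 is the smallest generator of (Z/121Z)^×.

2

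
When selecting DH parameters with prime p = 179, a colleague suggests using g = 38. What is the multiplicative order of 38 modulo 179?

178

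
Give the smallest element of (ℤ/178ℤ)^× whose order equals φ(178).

φ(178) = φ(2)·φ(89) = 1·88 = 88 = 2^3 · 11.
Test candidates g = 2, 3, … against the prime factors q ∈ {2, 11} of φ(178): g is a generator iff g^(88/q) ≢ 1 for every such q.
g = 2: gcd(2, 178) = 2 > 1, not a unit — skip.
g = 3: 3^44 ≡ 177; 3^8 ≡ 153 — none is 1, so 3 is a primitive root.
So 3 is the smallest generator of (Z/178Z)^×.

3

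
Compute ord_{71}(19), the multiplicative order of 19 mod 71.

ord(19) | φ(71) = 71 − 1 = 70 = 2 · 5 · 7.
Divisors of 70: 1, 2, 5, 7, 10, 14, 35, 70.
Evaluate successive powers at the divisors of 70:
19^1 ≡ 19
19^2 ≡ 6
19^5 ≡ 45
19^7 ≡ 57
19^10 ≡ 37
19^14 ≡ 54
19^35 ≡ 1
Hence ord(19) = 35.

35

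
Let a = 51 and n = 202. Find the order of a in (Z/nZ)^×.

100

The order of 51 must divide φ(202) = φ(2)·φ(101) = 1·100 = 100 = 2^2 · 5^2.
Divisors of 100: 1, 2, 4, 5, 10, 20, 25, 50, 100.
Check 51^d mod 202 for each divisor in increasing order:
51^1 ≡ 51
51^2 ≡ 177
51^4 ≡ 19
51^5 ≡ 161
51^10 ≡ 65
51^20 ≡ 185
51^25 ≡ 91
51^50 ≡ 201
51^100 ≡ 1
Hence ord(51) = 100.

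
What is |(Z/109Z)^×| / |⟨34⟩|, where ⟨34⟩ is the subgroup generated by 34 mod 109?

6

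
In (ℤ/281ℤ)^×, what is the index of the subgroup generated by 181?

40

Since 181 ∈ (Z/281Z)^×, its order divides φ(281) = 281 − 1 = 280 = 2^3 · 5 · 7.
Divisors of 280: 1, 2, 4, 5, 7, 8, 10, 14, 20, 28, 35, 40, 56, 70, 140, 280.
Check 181^d mod 281 for each divisor in increasing order:
181^1 ≡ 181 (mod 281)
181^2 ≡ 165 (mod 281)
181^4 ≡ 249 (mod 281)
181^5 ≡ 109 (mod 281)
181^7 ≡ 1 (mod 281) ✓
So ord_281(181) = 7, hence |⟨181⟩| = 7.
Index = |(Z/281Z)^×| / |⟨181⟩| = 280 / 7 = 40.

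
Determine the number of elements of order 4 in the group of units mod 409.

2

φ(409) = 409 − 1 = 408 = 2^3 · 3 · 17.
Since (Z/409Z)^× is cyclic of order 408, the number of elements of order d is φ(d) when d | 408 and 0 otherwise.
4 = 2^2 divides 408, and φ(4) = 2.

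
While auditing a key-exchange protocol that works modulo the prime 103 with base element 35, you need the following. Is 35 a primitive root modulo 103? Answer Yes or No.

Yes

φ(103) = 103 − 1 = 102 = 2 · 3 · 17.
35 is a primitive root mod 103 iff 35^(φ(103)/q) ≢ 1 for every prime q | φ(103), i.e. q ∈ {2, 3, 17}.
35^51 ≡ 102 (mod 103)  [q = 2: ≢ 1 ✓]
35^34 ≡ 46 (mod 103)  [q = 3: ≢ 1 ✓]
35^6 ≡ 8 (mod 103)  [q = 17: ≢ 1 ✓]
All checks pass, so 35 has order 102 and is a primitive root modulo 103.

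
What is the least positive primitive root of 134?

7

φ(134) = φ(2)·φ(67) = 1·66 = 66 = 2 · 3 · 11.
g is a primitive root iff g^(66/q) ≢ 1 (mod 134) for each prime q ∈ {2, 3, 11}.
g = 2: gcd(2, 134) = 2 > 1, not a unit — skip.
g = 3: 3^33 ≡ 133; 3^22 ≡ 1 — hits 1, so not a primitive root.
g = 4: gcd(4, 134) = 2 > 1, not a unit — skip.
g = 5: 5^33 ≡ 133; 5^22 ≡ 1 — hits 1, so not a primitive root.
g = 6: gcd(6, 134) = 2 > 1, not a unit — skip.
g = 7: 7^33 ≡ 133; 7^22 ≡ 29; 7^6 ≡ 131 — none is 1, so 7 is a primitive root.
Hence the least primitive root of 134 is 7.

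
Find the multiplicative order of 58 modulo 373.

124

The order of 58 must divide φ(373) = 373 − 1 = 372 = 2^2 · 3 · 31.
Divisors of 372: 1, 2, 3, 4, 6, 12, 31, 62, 93, 124, 186, 372.
Compute 58^d (mod 373) for the divisors d until we hit 1:
58^1 ≡ 58 (mod 373)
58^2 ≡ 7 (mod 373)
58^3 ≡ 33 (mod 373)
58^4 ≡ 49 (mod 373)
58^6 ≡ 343 (mod 373)
58^12 ≡ 154 (mod 373)
58^31 ≡ 269 (mod 373)
58^62 ≡ 372 (mod 373)
58^93 ≡ 104 (mod 373)
58^124 ≡ 1 (mod 373) ✓
Therefore the multiplicative order of 58 modulo 373 is 124.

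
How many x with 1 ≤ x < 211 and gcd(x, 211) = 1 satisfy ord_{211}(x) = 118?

φ(211) = 211 − 1 = 210 = 2 · 3 · 5 · 7.
(Z/211Z)^× is cyclic (|G| = 210); a cyclic group of order m has exactly φ(d) elements of each order d | m, and none otherwise.
Since 118 ∤ 210, the count is 0.

0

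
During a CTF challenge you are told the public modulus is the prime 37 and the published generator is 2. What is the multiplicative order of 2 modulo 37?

Since 2 ∈ (Z/37Z)^×, its order divides φ(37) = 37 − 1 = 36 = 2^2 · 3^2.
Divisors of 36: 1, 2, 3, 4, 6, 9, 12, 18, 36.
Test each divisor d:
2^1 ≡ 2
2^2 ≡ 4
2^3 ≡ 8
2^4 ≡ 16
2^6 ≡ 27
2^9 ≡ 31
2^12 ≡ 26
2^18 ≡ 36
2^36 ≡ 1
Therefore the multiplicative order of 2 modulo 37 is 36.

36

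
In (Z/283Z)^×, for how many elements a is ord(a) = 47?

46

φ(283) = 283 − 1 = 282 = 2 · 3 · 47.
Since (Z/283Z)^× is cyclic of order 282, the number of elements of order d is φ(d) when d | 282 and 0 otherwise.
47 | 282, and φ(47) = 47 − 1 = 46.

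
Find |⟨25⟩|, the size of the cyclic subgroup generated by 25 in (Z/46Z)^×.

11

By Lagrange's theorem, ord_46(25) divides φ(46) = φ(2)·φ(23) = 1·22 = 22 = 2 · 11.
Divisors of 22: 1, 2, 11, 22.
Evaluate successive powers at the divisors of 22:
25^1 ≡ 25 (mod 46)
25^2 ≡ 27 (mod 46)
25^11 ≡ 1 (mod 46) ✓
So ord_46(25) = 11.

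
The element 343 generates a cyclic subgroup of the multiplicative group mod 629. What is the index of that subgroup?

12

By Lagrange's theorem, ord_629(343) divides φ(629) = φ(17·37) = (17−1)·(37−1) = 16·36 = 576 = 2^6 · 3^2.
Divisors of 576: 1, 2, 3, 4, 6, 8, 9, 12, 16, 18, 24, 32, 36, 48, 64, 72, 96, 144, 192, 288, 576.
Compute 343^d (mod 629) for the divisors d until we hit 1:
343^1 ≡ 343 (mod 629)
343^2 ≡ 26 (mod 629)
343^3 ≡ 112 (mod 629)
343^4 ≡ 47 (mod 629)
343^6 ≡ 593 (mod 629)
343^8 ≡ 322 (mod 629)
343^9 ≡ 371 (mod 629)
343^12 ≡ 38 (mod 629)
343^16 ≡ 528 (mod 629)
343^18 ≡ 519 (mod 629)
343^24 ≡ 186 (mod 629)
343^32 ≡ 137 (mod 629)
343^36 ≡ 149 (mod 629)
343^48 ≡ 1 (mod 629) ✓
Thus |⟨343⟩| = ord(343) = 48.
[(Z/629Z)^× : ⟨343⟩] = 576/48 = 12.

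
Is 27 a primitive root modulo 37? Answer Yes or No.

No

φ(37) = 37 − 1 = 36 = 2^2 · 3^2.
An element g generates (Z/37Z)^× iff g^(36/q) ≢ 1 (mod 37) for each prime q ∈ {2, 3}.
27^18 ≡ 1 (mod 37)  [q = 2: ≡ 1 ✗]
27^12 ≡ 1 (mod 37)  [q = 3: ≡ 1 ✗]
Since 27^18 ≡ 1, the order of 27 divides 18 < 36, so 27 is not a primitive root.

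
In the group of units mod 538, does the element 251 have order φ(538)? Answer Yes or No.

φ(538) = φ(2)·φ(269) = 1·268 = 268 = 2^2 · 67.
An element g generates (Z/538Z)^× iff g^(268/q) ≢ 1 (mod 538) for each prime q ∈ {2, 67}.
251^134 ≡ 537 (mod 538)  [q = 2: ≢ 1 ✓]
251^4 ≡ 335 (mod 538)  [q = 67: ≢ 1 ✓]
All checks pass, so 251 has order 268 and is a primitive root modulo 538.

Yes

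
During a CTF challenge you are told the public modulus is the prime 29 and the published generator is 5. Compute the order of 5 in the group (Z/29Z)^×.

14

The order of 5 must divide φ(29) = 29 − 1 = 28 = 2^2 · 7.
Divisors of 28: 1, 2, 4, 7, 14, 28.
Check 5^d mod 29 for each divisor in increasing order:
5^1 ≡ 5
5^2 ≡ 25
5^4 ≡ 16
5^7 ≡ 28
5^14 ≡ 1
So ord_29(5) = 14.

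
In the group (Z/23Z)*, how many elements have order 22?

10

φ(23) = 23 − 1 = 22 = 2 · 11.
Since (Z/23Z)^× is cyclic of order 22, the number of elements of order d is φ(d) when d | 22 and 0 otherwise.
22 = 2 · 11 divides 22, and φ(22) = 10.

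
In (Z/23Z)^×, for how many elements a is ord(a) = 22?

10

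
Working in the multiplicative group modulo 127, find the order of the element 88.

Since 88 ∈ (Z/127Z)^×, its order divides φ(127) = 127 − 1 = 126 = 2 · 3^2 · 7.
Divisors of 126: 1, 2, 3, 6, 7, 9, 14, 18, 21, 42, 63, 126.
Check 88^d mod 127 for each divisor in increasing order:
88^1 ≡ 88 (mod 127)
88^2 ≡ 124 (mod 127)
88^3 ≡ 117 (mod 127)
88^6 ≡ 100 (mod 127)
88^7 ≡ 37 (mod 127)
88^9 ≡ 16 (mod 127)
88^14 ≡ 99 (mod 127)
88^18 ≡ 2 (mod 127)
88^21 ≡ 107 (mod 127)
88^42 ≡ 19 (mod 127)
88^63 ≡ 1 (mod 127) ✓
Therefore the multiplicative order of 88 modulo 127 is 63.

63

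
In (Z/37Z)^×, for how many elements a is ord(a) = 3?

2

φ(37) = 37 − 1 = 36 = 2^2 · 3^2.
Since (Z/37Z)^× is cyclic of order 36, the number of elements of order d is φ(d) when d | 36 and 0 otherwise.
3 | 36, and φ(3) = 3 − 1 = 2.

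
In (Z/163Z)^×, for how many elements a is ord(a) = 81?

54

φ(163) = 163 − 1 = 162 = 2 · 3^4.
Since (Z/163Z)^× is cyclic of order 162, the number of elements of order d is φ(d) when d | 162 and 0 otherwise.
81 = 3^4 divides 162, and φ(81) = 54.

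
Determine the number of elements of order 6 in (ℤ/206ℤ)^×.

φ(206) = φ(2)·φ(103) = 1·102 = 102 = 2 · 3 · 17.
In a cyclic group of order 102, there are φ(d) elements of order d for each divisor d of 102, and zero for non-divisors.
6 = 2 · 3 divides 102, and φ(6) = 2.

2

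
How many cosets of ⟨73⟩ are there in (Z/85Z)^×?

4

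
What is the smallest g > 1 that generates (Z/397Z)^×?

5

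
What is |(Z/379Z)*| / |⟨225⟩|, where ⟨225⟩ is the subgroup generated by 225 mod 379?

Since 225 ∈ (Z/379Z)^×, its order divides φ(379) = 379 − 1 = 378 = 2 · 3^3 · 7.
Divisors of 378: 1, 2, 3, 6, 7, 9, 14, 18, 21, 27, 42, 54, 63, 126, 189, 378.
Compute 225^d (mod 379) for the divisors d until we hit 1:
225^1 ≡ 225 (mod 379)
225^2 ≡ 218 (mod 379)
225^3 ≡ 159 (mod 379)
225^6 ≡ 267 (mod 379)
225^7 ≡ 193 (mod 379)
225^9 ≡ 5 (mod 379)
225^14 ≡ 107 (mod 379)
225^18 ≡ 25 (mod 379)
225^21 ≡ 185 (mod 379)
225^27 ≡ 125 (mod 379)
225^42 ≡ 115 (mod 379)
225^54 ≡ 86 (mod 379)
225^63 ≡ 51 (mod 379)
225^126 ≡ 327 (mod 379)
225^189 ≡ 1 (mod 379) ✓
So ord_379(225) = 189, hence |⟨225⟩| = 189.
[(Z/379Z)^× : ⟨225⟩] = 378/189 = 2.

2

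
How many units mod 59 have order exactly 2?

φ(59) = 59 − 1 = 58 = 2 · 29.
Since (Z/59Z)^× is cyclic of order 58, the number of elements of order d is φ(d) when d | 58 and 0 otherwise.
2 | 58, and φ(2) = 2 − 1 = 1.

1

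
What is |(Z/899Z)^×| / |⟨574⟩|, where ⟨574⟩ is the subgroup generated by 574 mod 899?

24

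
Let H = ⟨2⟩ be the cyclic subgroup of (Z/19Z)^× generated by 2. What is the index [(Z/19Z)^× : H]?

ord(2) | φ(19) = 19 − 1 = 18 = 2 · 3^2.
Divisors of 18: 1, 2, 3, 6, 9, 18.
Compute 2^d (mod 19) for the divisors d until we hit 1:
2^1 ≡ 2 (mod 19)
2^2 ≡ 4 (mod 19)
2^3 ≡ 8 (mod 19)
2^6 ≡ 7 (mod 19)
2^9 ≡ 18 (mod 19)
2^18 ≡ 1 (mod 19) ✓
So ord_19(2) = 18, hence |⟨2⟩| = 18.
Index = |(Z/19Z)^×| / |⟨2⟩| = 18 / 18 = 1.

1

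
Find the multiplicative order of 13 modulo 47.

46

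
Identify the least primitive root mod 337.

φ(337) = 337 − 1 = 336 = 2^4 · 3 · 7.
g is a primitive root iff g^(336/q) ≢ 1 (mod 337) for each prime q ∈ {2, 3, 7}.
g = 2: 2^168 ≡ 1 — hits 1, so not a primitive root.
g = 3: 3^168 ≡ 1 — hits 1, so not a primitive root.
g = 4: 4^168 ≡ 1 — hits 1, so not a primitive root.
g = 5: 5^168 ≡ 336; 5^112 ≡ 1 — hits 1, so not a primitive root.
g = 6: 6^168 ≡ 1 — hits 1, so not a primitive root.
g = 7: 7^168 ≡ 1 — hits 1, so not a primitive root.
g = 8: 8^168 ≡ 1 — hits 1, so not a primitive root.
g = 9: 9^168 ≡ 1 — hits 1, so not a primitive root.
g = 10: 10^168 ≡ 336; 10^112 ≡ 128; 10^48 ≡ 175 — none is 1, so 10 is a primitive root.
Hence the least primitive root of 337 is 10.

10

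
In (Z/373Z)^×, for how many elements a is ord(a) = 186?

60

φ(373) = 373 − 1 = 372 = 2^2 · 3 · 31.
In a cyclic group of order 372, there are φ(d) elements of order d for each divisor d of 372, and zero for non-divisors.
186 = 2 · 3 · 31 divides 372, and φ(186) = 60.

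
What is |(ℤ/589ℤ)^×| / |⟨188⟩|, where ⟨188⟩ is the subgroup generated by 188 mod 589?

12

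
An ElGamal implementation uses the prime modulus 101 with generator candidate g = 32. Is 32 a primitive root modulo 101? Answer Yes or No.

No

φ(101) = 101 − 1 = 100 = 2^2 · 5^2.
Test 32^(100/q) mod 101 for each prime factor q of 100:
32^50 ≡ 100 (mod 101)  [q = 2: ≢ 1 ✓]
32^20 ≡ 1 (mod 101)  [q = 5: ≡ 1 ✗]
The check at q = 5 fails, so 32 generates a proper subgroup.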